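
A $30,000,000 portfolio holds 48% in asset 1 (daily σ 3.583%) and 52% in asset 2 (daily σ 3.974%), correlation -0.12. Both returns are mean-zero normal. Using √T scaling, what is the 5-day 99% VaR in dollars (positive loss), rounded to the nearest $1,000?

σ_p = √(0.48²·3.583² + 0.52²·3.974² + 2·-0.12·0.48·0.52·3.583·3.974) = 2.525%.
σ_{5d} = 2.525% × √5 = 5.646%.
z(99%) = 2.326.
VaR = 2.326 × 5.646% = 13.133%; on $30,000,000 that is $3,939,900.

$3,940,000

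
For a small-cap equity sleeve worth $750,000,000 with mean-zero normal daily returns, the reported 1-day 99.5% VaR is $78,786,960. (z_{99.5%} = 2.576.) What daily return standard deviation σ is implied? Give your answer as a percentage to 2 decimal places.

VaR as a fraction: $78,786,960 / $750,000,000 = 10.505%.
σ = VaR / z = 10.505% / 2.576 = 4.078%.

4.08%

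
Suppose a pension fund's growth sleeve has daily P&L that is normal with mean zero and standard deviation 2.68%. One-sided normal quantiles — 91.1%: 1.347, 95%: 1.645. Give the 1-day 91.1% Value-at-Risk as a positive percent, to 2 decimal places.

3.61%

VaR = z·σ = 1.347 × 2.68% = 3.610%.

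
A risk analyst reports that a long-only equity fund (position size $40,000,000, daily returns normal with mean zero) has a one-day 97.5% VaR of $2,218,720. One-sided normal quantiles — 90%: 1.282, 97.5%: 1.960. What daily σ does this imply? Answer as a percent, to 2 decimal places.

VaR as a fraction: $2,218,720 / $40,000,000 = 5.547%.
σ = VaR / z = 5.547% / 1.960 = 2.830%.

2.83%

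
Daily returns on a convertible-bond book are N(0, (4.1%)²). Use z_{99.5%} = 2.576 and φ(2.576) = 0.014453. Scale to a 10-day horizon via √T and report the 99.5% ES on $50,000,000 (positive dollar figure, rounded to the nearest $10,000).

σ_{10d} = 4.1% × √10 = 12.965%.
ES multiplier = φ(z)/(1−α) = 0.014453/0.005 = 2.891.
ES = 12.965% × 2.891 = 37.482%; on $50,000,000: $18,741,000.

$18,740,000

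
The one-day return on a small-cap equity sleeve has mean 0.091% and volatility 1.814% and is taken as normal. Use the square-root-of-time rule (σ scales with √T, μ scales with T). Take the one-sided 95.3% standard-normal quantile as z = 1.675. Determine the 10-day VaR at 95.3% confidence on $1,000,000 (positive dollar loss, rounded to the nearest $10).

σ_{10d} = 1.814% × √10 = 5.736%; μ_{10d} = 10 × 0.091% = 0.910%.
VaR = −(0.910%) + 1.675 × 5.736% = 8.698%.
On $1,000,000: 0.08698 × $1,000,000 = $86,980.

$86,980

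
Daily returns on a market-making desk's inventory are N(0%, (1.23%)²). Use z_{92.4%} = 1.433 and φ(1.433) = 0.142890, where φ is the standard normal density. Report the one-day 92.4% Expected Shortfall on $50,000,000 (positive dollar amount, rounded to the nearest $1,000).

Tail multiplier: φ(z)/(1−α) = 0.142890 / 0.076 = 1.880.
ES = 1.23% × 1.880 = 2.312%.
On $50,000,000: 0.02312 × $50,000,000 = $1,156,000.

$1,156,000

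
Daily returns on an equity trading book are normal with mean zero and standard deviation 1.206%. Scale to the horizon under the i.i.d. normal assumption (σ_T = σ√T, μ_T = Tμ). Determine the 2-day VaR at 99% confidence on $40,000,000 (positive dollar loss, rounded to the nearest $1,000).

At 99%, z = 2.326.
σ_{2d} = 1.206% × √2 = 1.706%.
VaR = 2.326 × 1.706% = 3.968%.
On $40,000,000: 0.03968 × $40,000,000 = $1,587,200.

$1,587,000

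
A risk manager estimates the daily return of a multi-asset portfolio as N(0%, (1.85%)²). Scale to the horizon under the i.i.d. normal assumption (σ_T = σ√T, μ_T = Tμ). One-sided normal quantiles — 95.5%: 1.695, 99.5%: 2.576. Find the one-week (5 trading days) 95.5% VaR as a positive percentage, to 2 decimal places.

7.01%

σ_{5d} = 1.85% × √5 = 4.137%.
VaR = 1.695 × 4.137% = 7.012%.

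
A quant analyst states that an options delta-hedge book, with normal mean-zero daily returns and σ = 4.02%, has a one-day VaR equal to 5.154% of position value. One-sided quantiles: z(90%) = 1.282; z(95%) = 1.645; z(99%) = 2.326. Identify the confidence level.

Implied z = VaR/σ = 5.154 / 4.02 = 1.282.
This matches z(90%) = 1.282.

90%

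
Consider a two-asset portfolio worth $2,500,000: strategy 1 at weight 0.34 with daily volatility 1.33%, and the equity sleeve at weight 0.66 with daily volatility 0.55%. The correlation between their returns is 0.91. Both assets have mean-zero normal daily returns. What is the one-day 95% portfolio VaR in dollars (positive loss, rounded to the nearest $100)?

σ_p² = 0.34²·1.33² + 0.66²·0.55² + 2·0.91·0.34·0.66·1.33·0.55 = 0.6350 (%²).
σ_p = √0.6350 = 0.797%.
At 95%, z = 1.645.
VaR = 1.645 × 0.797% = 1.311%; on $2,500,000 that is $32,775.

$32,800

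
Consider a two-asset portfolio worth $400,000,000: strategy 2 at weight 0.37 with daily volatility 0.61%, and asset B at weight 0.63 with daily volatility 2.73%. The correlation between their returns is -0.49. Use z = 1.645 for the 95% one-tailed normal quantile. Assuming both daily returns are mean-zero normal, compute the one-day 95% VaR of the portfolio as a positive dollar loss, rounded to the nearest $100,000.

σ_p² = 0.37²·0.61² + 0.63²·2.73² + 2·-0.49·0.37·0.63·0.61·2.73 = 2.6286 (%²).
σ_p = √2.6286 = 1.621%.
VaR = 1.645 × 1.621% = 2.667%; on $400,000,000 that is $10,668,000.

$10,700,000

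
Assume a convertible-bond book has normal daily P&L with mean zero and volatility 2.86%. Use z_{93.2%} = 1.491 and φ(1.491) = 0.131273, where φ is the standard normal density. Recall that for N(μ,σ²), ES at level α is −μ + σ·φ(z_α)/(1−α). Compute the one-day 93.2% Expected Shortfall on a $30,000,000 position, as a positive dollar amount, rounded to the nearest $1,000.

$1,656,000

Tail multiplier: φ(z)/(1−α) = 0.131273 / 0.068 = 1.930.
ES = 2.86% × 1.930 = 5.520%.
On $30,000,000: 0.05520 × $30,000,000 = $1,656,000.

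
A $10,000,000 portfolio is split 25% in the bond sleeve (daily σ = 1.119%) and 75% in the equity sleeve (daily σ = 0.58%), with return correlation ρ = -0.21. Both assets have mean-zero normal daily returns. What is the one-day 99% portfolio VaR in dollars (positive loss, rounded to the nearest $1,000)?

$108,000

σ_p² = 0.25²·1.119² + 0.75²·0.58² + 2·-0.21·0.25·0.75·1.119·0.58 = 0.2164 (%²).
σ_p = √0.2164 = 0.465%.
At 99%, z = 2.326.
VaR = 2.326 × 0.465% = 1.082%; on $10,000,000 that is $108,200.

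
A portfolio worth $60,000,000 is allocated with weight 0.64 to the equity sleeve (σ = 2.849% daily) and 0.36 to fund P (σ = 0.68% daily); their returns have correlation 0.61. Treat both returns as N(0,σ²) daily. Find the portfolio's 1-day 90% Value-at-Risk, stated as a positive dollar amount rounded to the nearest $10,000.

$1,520,000

σ_p² = 0.64²·2.849² + 0.36²·0.68² + 2·0.61·0.64·0.36·2.849·0.68 = 3.9291 (%²).
σ_p = √3.9291 = 1.982%.
At 90%, z = 1.282.
VaR = 1.282 × 1.982% = 2.541%; on $60,000,000 that is $1,524,600.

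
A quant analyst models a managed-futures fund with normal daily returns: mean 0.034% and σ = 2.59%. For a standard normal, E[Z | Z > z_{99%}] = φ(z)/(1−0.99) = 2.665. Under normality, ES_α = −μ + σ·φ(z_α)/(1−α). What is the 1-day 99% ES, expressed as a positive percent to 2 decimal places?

6.87%

ES = −(0.034%) + 2.59% × 2.665 = 6.868%.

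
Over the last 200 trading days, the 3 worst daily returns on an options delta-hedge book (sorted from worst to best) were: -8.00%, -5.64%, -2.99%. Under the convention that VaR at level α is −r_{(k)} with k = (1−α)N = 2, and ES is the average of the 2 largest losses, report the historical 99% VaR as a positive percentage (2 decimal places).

5.64%

k = 2; the 2nd lowest return is -5.64%, so VaR = 5.64%.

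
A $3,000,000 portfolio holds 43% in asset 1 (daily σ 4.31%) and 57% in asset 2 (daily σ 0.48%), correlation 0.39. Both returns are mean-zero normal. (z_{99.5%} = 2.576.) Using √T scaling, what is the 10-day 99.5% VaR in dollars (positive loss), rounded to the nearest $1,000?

$483,000

σ_p = √(0.43²·4.31² + 0.57²·0.48² + 2·0.39·0.43·0.57·4.31·0.48) = 1.976%.
σ_{10d} = 1.976% × √10 = 6.249%.
VaR = 2.576 × 6.249% = 16.097%; on $3,000,000 that is $482,910.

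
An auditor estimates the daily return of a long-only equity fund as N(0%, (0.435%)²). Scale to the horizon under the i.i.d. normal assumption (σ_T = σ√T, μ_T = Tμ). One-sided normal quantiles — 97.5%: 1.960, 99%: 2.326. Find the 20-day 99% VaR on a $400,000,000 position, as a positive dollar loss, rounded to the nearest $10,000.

$18,100,000

σ_{20d} = 0.435% × √20 = 1.945%.
VaR = 2.326 × 1.945% = 4.524%.
On $400,000,000: 0.04524 × $400,000,000 = $18,096,000.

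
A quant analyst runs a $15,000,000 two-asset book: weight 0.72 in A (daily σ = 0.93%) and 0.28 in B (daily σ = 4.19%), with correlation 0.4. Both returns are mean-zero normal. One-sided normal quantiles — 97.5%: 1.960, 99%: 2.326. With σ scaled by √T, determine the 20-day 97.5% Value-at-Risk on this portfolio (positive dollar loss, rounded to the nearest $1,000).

σ_p = √(0.72²·0.93² + 0.28²·4.19² + 2·0.4·0.72·0.28·0.93·4.19) = 1.566%.
σ_{20d} = 1.566% × √20 = 7.003%.
VaR = 1.960 × 7.003% = 13.726%; on $15,000,000 that is $2,058,900.

$2,059,000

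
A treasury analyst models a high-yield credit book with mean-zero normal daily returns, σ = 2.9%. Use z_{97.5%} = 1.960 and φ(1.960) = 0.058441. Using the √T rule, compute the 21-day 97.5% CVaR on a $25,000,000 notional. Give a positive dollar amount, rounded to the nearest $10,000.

$7,770,000

σ_{21d} = 2.9% × √21 = 13.289%.
ES multiplier = φ(z)/(1−α) = 0.058441/0.025 = 2.338.
ES = 13.289% × 2.338 = 31.070%; on $25,000,000: $7,767,500.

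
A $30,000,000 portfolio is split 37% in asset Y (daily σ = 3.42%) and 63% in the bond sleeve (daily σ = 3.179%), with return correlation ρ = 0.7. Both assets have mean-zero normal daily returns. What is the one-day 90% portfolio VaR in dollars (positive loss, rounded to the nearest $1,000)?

$1,164,000

σ_p² = 0.37²·3.42² + 0.63²·3.179² + 2·0.7·0.37·0.63·3.42·3.179 = 9.1604 (%²).
σ_p = √9.1604 = 3.027%.
At 90%, z = 1.282.
VaR = 1.282 × 3.027% = 3.881%; on $30,000,000 that is $1,164,300.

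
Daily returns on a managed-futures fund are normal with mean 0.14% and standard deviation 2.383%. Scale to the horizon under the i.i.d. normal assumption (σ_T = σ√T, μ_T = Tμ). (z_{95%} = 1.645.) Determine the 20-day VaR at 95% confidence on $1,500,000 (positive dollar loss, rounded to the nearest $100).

$221,000

σ_{20d} = 2.383% × √20 = 10.657%; μ_{20d} = 20 × 0.14% = 2.800%.
VaR = −(2.800%) + 1.645 × 10.657% = 14.731%.
On $1,500,000: 0.14731 × $1,500,000 = $220,965.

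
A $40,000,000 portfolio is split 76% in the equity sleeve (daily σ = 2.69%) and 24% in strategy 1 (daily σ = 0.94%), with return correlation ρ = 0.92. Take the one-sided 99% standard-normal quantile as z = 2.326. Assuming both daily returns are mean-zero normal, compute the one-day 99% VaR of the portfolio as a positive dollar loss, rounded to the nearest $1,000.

σ_p² = 0.76²·2.69² + 0.24²·0.94² + 2·0.92·0.76·0.24·2.69·0.94 = 5.0791 (%²).
σ_p = √5.0791 = 2.254%.
VaR = 2.326 × 2.254% = 5.243%; on $40,000,000 that is $2,097,200.

$2,097,000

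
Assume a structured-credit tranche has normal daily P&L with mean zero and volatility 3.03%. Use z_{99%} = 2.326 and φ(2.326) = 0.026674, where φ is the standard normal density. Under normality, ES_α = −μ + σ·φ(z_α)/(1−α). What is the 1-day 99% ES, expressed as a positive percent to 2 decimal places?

8.08%

Tail multiplier: φ(z)/(1−α) = 0.026674 / 0.01 = 2.667.
ES = 3.03% × 2.667 = 8.081%.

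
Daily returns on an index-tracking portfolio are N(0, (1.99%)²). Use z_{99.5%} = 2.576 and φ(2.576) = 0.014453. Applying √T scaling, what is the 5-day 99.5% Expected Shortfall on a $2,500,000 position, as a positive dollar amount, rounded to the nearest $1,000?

σ_{5d} = 1.99% × √5 = 4.450%.
ES multiplier = φ(z)/(1−α) = 0.014453/0.005 = 2.891.
ES = 4.450% × 2.891 = 12.865%; on $2,500,000: $321,625.

$322,000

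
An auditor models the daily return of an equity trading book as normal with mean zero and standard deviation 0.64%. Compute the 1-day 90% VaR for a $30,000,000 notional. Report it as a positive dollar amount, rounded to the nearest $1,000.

$246,000

At 90% one-sided, z = 1.282.
VaR = z·σ = 1.282 × 0.64% = 0.820%.
On $30,000,000: 0.00820 × $30,000,000 = $246,000.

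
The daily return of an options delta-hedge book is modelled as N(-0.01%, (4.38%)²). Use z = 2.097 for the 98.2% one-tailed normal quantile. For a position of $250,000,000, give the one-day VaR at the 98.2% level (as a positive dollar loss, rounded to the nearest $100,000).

VaR = −μ + z·σ = −(-0.01%) + 2.097 × 4.38% = 9.195%.
On $250,000,000: 0.09195 × $250,000,000 = $22,987,500.

$23,000,000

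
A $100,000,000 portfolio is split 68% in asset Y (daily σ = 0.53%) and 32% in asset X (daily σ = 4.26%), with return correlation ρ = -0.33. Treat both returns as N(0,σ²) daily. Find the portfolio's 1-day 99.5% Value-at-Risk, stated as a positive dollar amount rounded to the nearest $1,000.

σ_p² = 0.68²·0.53² + 0.32²·4.26² + 2·-0.33·0.68·0.32·0.53·4.26 = 1.6639 (%²).
σ_p = √1.6639 = 1.290%.
At 99.5%, z = 2.576.
VaR = 2.576 × 1.290% = 3.323%; on $100,000,000 that is $3,323,000.

$3,323,000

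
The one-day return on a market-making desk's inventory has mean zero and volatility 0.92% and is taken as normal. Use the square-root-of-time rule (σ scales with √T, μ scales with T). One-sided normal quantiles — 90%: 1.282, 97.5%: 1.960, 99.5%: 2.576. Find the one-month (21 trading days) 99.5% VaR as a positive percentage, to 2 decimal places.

σ_{21d} = 0.92% × √21 = 4.216%.
VaR = 2.576 × 4.216% = 10.860%.

10.86%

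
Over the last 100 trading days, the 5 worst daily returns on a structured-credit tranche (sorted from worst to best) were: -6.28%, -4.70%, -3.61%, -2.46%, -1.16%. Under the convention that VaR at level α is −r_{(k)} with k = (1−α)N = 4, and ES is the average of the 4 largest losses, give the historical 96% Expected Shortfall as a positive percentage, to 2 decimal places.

4.26%

The 4 worst returns sum to -17.05%.
ES = −(-17.05%) / 4 = 4.2625% ≈ 4.26%.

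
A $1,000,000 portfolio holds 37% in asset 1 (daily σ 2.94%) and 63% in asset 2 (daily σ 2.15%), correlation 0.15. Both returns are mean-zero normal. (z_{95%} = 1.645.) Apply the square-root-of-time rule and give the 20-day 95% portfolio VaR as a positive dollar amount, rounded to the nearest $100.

$136,800

σ_p = √(0.37²·2.94² + 0.63²·2.15² + 2·0.15·0.37·0.63·2.94·2.15) = 1.860%.
σ_{20d} = 1.860% × √20 = 8.318%.
VaR = 1.645 × 8.318% = 13.683%; on $1,000,000 that is $136,830.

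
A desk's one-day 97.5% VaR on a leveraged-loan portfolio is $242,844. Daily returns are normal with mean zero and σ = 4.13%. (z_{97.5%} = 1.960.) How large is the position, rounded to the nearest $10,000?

$3,000,000

VaR as a fraction of value: z·σ = 1.960 × 4.13% = 8.0948%.
Position = $242,844 / 0.080948 = $3,000,000.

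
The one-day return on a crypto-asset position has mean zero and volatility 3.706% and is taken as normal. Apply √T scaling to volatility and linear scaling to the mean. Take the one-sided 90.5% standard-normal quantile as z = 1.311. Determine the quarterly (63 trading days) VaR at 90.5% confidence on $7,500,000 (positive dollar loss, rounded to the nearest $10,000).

$2,890,000

σ_{63d} = 3.706% × √63 = 29.415%.
VaR = 1.311 × 29.415% = 38.563%.
On $7,500,000: 0.38563 × $7,500,000 = $2,892,225.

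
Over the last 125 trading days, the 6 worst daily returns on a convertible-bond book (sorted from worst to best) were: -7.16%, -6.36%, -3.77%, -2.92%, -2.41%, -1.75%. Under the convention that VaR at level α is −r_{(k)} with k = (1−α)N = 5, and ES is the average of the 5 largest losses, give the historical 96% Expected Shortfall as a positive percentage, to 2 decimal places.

The 5 worst returns sum to -22.62%.
ES = −(-22.62%) / 5 = 4.524% ≈ 4.52%.

4.52%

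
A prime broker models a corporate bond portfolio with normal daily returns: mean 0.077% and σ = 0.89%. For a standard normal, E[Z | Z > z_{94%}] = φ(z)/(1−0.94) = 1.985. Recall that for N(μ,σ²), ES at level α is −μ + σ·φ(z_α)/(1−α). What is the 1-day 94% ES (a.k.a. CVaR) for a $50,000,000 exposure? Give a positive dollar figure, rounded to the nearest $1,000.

$845,000

ES = −(0.077%) + 0.89% × 1.985 = 1.690%.
On $50,000,000: 0.01690 × $50,000,000 = $845,000.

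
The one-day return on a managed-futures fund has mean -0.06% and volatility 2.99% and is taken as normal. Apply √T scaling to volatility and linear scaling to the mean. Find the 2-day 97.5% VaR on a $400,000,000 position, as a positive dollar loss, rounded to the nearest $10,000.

At 97.5%, z = 1.960.
σ_{2d} = 2.99% × √2 = 4.228%; μ_{2d} = 2 × -0.06% = -0.120%.
VaR = −(-0.120%) + 1.960 × 4.228% = 8.407%.
On $400,000,000: 0.08407 × $400,000,000 = $33,628,000.

$33,630,000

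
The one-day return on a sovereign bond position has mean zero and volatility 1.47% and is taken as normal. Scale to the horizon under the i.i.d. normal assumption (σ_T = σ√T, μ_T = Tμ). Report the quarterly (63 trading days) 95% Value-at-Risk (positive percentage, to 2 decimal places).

19.19%

At 95%, z = 1.645.
σ_{63d} = 1.47% × √63 = 11.668%.
VaR = 1.645 × 11.668% = 19.194%.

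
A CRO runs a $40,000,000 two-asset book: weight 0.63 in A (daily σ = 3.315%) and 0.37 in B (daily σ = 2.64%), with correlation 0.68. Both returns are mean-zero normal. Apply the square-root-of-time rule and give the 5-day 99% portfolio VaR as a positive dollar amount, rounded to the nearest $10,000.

σ_p = √(0.63²·3.315² + 0.37²·2.64² + 2·0.68·0.63·0.37·3.315·2.64) = 2.844%.
σ_{5d} = 2.844% × √5 = 6.359%.
z(99%) = 2.326.
VaR = 2.326 × 6.359% = 14.791%; on $40,000,000 that is $5,916,400.

$5,920,000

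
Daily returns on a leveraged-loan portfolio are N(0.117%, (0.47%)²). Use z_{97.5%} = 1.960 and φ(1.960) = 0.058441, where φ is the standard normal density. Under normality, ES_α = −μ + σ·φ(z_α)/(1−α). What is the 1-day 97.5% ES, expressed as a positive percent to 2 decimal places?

0.98%

Tail multiplier: φ(z)/(1−α) = 0.058441 / 0.025 = 2.338.
ES = −(0.117%) + 0.47% × 2.338 = 0.982%.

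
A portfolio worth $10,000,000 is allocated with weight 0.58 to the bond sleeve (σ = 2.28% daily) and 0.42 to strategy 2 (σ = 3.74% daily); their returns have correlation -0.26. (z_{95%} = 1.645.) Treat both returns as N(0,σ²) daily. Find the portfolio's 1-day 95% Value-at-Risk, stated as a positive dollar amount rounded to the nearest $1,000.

σ_p² = 0.58²·2.28² + 0.42²·3.74² + 2·-0.26·0.58·0.42·2.28·3.74 = 3.1360 (%²).
σ_p = √3.1360 = 1.771%.
VaR = 1.645 × 1.771% = 2.913%; on $10,000,000 that is $291,300.

$291,000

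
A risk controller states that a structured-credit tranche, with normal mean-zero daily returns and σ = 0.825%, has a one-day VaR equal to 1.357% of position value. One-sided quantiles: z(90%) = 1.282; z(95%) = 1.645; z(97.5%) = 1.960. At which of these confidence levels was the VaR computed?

Implied z = VaR/σ = 1.357 / 0.825 = 1.645.
This matches z(95%) = 1.645.

95%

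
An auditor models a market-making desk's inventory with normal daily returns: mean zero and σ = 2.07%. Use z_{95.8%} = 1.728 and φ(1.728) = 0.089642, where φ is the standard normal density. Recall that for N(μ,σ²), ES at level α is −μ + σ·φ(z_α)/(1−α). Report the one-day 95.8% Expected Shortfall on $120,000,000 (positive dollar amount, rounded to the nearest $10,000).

$5,300,000

Tail multiplier: φ(z)/(1−α) = 0.089642 / 0.042 = 2.134.
ES = 2.07% × 2.134 = 4.417%.
On $120,000,000: 0.04417 × $120,000,000 = $5,300,400.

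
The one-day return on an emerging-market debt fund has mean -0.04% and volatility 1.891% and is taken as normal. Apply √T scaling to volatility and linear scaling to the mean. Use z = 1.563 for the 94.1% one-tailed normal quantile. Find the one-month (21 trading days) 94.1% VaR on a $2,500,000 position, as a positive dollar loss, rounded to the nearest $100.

$359,600

σ_{21d} = 1.891% × √21 = 8.666%; μ_{21d} = 21 × -0.04% = -0.840%.
VaR = −(-0.840%) + 1.563 × 8.666% = 14.385%.
On $2,500,000: 0.14385 × $2,500,000 = $359,625.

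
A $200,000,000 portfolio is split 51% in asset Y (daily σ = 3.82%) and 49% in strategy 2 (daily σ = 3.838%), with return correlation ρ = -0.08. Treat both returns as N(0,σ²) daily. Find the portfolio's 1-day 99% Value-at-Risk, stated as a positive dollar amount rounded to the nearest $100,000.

σ_p² = 0.51²·3.82² + 0.49²·3.838² + 2·-0.08·0.51·0.49·3.82·3.838 = 6.7460 (%²).
σ_p = √6.7460 = 2.597%.
At 99%, z = 2.326.
VaR = 2.326 × 2.597% = 6.041%; on $200,000,000 that is $12,082,000.

$12,100,000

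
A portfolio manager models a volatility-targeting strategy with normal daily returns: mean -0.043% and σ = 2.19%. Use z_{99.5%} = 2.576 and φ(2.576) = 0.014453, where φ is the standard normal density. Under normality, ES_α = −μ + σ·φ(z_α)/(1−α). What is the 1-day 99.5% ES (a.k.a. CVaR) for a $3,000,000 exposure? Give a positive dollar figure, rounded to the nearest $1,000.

$191,000

Tail multiplier: φ(z)/(1−α) = 0.014453 / 0.005 = 2.891.
ES = −(-0.043%) + 2.19% × 2.891 = 6.374%.
On $3,000,000: 0.06374 × $3,000,000 = $191,220.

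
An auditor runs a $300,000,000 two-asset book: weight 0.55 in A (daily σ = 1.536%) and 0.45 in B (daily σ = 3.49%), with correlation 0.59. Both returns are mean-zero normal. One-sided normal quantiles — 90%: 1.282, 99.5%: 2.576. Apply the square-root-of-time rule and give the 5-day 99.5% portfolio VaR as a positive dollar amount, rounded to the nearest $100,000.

σ_p = √(0.55²·1.536² + 0.45²·3.49² + 2·0.59·0.55·0.45·1.536·3.49) = 2.178%.
σ_{5d} = 2.178% × √5 = 4.870%.
VaR = 2.576 × 4.870% = 12.545%; on $300,000,000 that is $37,635,000.

$37,600,000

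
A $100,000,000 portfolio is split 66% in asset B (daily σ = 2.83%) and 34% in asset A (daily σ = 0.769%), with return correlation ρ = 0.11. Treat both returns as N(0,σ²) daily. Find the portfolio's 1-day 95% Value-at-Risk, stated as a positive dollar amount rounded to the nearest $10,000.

σ_p² = 0.66²·2.83² + 0.34²·0.769² + 2·0.11·0.66·0.34·2.83·0.769 = 3.6645 (%²).
σ_p = √3.6645 = 1.914%.
At 95%, z = 1.645.
VaR = 1.645 × 1.914% = 3.149%; on $100,000,000 that is $3,149,000.

$3,150,000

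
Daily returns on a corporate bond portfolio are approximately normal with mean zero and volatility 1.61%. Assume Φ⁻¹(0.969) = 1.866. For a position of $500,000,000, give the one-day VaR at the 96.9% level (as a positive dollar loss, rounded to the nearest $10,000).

VaR = z·σ = 1.866 × 1.61% = 3.004%.
On $500,000,000: 0.03004 × $500,000,000 = $15,020,000.

$15,020,000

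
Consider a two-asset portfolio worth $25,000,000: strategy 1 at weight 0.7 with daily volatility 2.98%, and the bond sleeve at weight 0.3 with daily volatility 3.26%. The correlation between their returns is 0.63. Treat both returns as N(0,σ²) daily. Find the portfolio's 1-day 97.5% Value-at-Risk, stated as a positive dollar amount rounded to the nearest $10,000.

$1,380,000

σ_p² = 0.7²·2.98² + 0.3²·3.26² + 2·0.63·0.7·0.3·2.98·3.26 = 7.8784 (%²).
σ_p = √7.8784 = 2.807%.
At 97.5%, z = 1.960.
VaR = 1.960 × 2.807% = 5.502%; on $25,000,000 that is $1,375,500.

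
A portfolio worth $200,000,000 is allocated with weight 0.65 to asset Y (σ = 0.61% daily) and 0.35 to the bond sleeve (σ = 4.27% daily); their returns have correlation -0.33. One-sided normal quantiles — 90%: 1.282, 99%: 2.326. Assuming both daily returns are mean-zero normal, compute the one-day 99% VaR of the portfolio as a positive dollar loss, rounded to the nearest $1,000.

σ_p² = 0.65²·0.61² + 0.35²·4.27² + 2·-0.33·0.65·0.35·0.61·4.27 = 1.9996 (%²).
σ_p = √1.9996 = 1.414%.
VaR = 2.326 × 1.414% = 3.289%; on $200,000,000 that is $6,578,000.

$6,578,000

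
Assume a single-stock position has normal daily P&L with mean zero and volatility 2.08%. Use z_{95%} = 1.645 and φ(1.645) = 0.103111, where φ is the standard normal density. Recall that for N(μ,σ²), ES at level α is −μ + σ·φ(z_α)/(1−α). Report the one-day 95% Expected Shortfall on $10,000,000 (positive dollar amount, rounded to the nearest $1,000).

Tail multiplier: φ(z)/(1−α) = 0.103111 / 0.05 = 2.062.
ES = 2.08% × 2.062 = 4.289%.
On $10,000,000: 0.04289 × $10,000,000 = $428,900.

$429,000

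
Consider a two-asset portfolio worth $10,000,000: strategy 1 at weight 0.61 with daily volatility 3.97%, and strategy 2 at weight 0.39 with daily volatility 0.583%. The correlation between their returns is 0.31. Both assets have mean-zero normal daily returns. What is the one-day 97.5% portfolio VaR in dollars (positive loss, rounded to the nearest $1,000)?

$490,000

σ_p² = 0.61²·3.97² + 0.39²·0.583² + 2·0.31·0.61·0.39·3.97·0.583 = 6.2577 (%²).
σ_p = √6.2577 = 2.502%.
At 97.5%, z = 1.960.
VaR = 1.960 × 2.502% = 4.904%; on $10,000,000 that is $490,400.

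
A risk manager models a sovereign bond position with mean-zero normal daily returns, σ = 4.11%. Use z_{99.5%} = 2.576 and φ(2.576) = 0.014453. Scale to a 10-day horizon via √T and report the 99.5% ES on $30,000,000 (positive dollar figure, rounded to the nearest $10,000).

$11,270,000

σ_{10d} = 4.11% × √10 = 12.997%.
ES multiplier = φ(z)/(1−α) = 0.014453/0.005 = 2.891.
ES = 12.997% × 2.891 = 37.574%; on $30,000,000: $11,272,200.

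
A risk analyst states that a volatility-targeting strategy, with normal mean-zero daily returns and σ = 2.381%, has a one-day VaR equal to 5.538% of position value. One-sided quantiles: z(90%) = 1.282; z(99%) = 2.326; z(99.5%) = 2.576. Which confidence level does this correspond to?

99%

Implied z = VaR/σ = 5.538 / 2.381 = 2.326.
This matches z(99%) = 2.326.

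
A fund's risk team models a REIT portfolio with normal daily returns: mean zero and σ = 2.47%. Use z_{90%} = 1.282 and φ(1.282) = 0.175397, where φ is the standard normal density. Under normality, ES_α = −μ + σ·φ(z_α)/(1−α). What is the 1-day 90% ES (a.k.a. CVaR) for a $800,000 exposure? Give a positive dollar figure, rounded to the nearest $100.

Tail multiplier: φ(z)/(1−α) = 0.175397 / 0.1 = 1.754.
ES = 2.47% × 1.754 = 4.332%.
On $800,000: 0.04332 × $800,000 = $34,656.

$34,700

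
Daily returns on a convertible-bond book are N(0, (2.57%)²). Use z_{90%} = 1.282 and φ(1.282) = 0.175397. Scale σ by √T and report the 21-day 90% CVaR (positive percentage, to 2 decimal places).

20.66%

σ_{21d} = 2.57% × √21 = 11.777%.
ES multiplier = φ(z)/(1−α) = 0.175397/0.1 = 1.754.
ES = 11.777% × 1.754 = 20.657%.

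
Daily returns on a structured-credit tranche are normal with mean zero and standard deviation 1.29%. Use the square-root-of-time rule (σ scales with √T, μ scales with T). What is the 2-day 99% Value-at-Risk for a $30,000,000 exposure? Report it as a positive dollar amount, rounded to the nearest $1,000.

$1,273,000

At 99%, z = 2.326.
σ_{2d} = 1.29% × √2 = 1.824%.
VaR = 2.326 × 1.824% = 4.243%.
On $30,000,000: 0.04243 × $30,000,000 = $1,272,900.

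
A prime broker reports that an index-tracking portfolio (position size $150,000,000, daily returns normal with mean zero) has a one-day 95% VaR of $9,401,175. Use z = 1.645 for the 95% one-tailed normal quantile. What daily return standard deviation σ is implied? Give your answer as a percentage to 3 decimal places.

3.810%

VaR as a fraction: $9,401,175 / $150,000,000 = 6.267%.
σ = VaR / z = 6.267% / 1.645 = 3.810%.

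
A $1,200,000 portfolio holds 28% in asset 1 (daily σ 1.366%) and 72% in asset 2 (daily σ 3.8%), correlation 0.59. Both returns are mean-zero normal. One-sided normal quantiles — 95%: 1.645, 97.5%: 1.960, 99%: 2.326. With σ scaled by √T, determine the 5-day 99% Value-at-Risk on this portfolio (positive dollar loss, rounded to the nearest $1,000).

$186,000

σ_p = √(0.28²·1.366² + 0.72²·3.8² + 2·0.59·0.28·0.72·1.366·3.8) = 2.978%.
σ_{5d} = 2.978% × √5 = 6.659%.
VaR = 2.326 × 6.659% = 15.489%; on $1,200,000 that is $185,868.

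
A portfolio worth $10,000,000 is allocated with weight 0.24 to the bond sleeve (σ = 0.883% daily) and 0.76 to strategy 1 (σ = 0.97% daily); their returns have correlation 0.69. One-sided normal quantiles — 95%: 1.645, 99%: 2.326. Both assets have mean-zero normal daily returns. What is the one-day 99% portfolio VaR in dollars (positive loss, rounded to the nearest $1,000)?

$209,000

σ_p² = 0.24²·0.883² + 0.76²·0.97² + 2·0.69·0.24·0.76·0.883·0.97 = 0.8040 (%²).
σ_p = √0.8040 = 0.897%.
VaR = 2.326 × 0.897% = 2.086%; on $10,000,000 that is $208,600.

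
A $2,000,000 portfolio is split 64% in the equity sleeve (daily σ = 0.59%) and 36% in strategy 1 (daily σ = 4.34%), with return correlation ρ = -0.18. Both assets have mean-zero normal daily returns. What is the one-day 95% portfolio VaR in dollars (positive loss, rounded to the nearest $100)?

σ_p² = 0.64²·0.59² + 0.36²·4.34² + 2·-0.18·0.64·0.36·0.59·4.34 = 2.3713 (%²).
σ_p = √2.3713 = 1.540%.
At 95%, z = 1.645.
VaR = 1.645 × 1.540% = 2.533%; on $2,000,000 that is $50,660.

$50,700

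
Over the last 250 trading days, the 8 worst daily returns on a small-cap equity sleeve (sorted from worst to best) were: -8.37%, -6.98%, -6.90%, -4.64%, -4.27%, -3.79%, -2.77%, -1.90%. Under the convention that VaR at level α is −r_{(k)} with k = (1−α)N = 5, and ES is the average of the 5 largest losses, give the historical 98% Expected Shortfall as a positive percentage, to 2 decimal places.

The 5 worst returns sum to -31.16%.
ES = −(-31.16%) / 5 = 6.232% ≈ 6.23%.

6.23%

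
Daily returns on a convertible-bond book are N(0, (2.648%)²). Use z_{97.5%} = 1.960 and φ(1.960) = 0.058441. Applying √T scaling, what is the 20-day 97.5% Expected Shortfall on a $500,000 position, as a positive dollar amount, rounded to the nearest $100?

$138,400

σ_{20d} = 2.648% × √20 = 11.842%.
ES multiplier = φ(z)/(1−α) = 0.058441/0.025 = 2.338.
ES = 11.842% × 2.338 = 27.687%; on $500,000: $138,435.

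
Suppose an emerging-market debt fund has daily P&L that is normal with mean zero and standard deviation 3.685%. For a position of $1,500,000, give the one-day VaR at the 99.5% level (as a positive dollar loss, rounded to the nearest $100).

At 99.5% one-sided, z = 2.576.
VaR = z·σ = 2.576 × 3.685% = 9.493%.
On $1,500,000: 0.09493 × $1,500,000 = $142,395.

$142,400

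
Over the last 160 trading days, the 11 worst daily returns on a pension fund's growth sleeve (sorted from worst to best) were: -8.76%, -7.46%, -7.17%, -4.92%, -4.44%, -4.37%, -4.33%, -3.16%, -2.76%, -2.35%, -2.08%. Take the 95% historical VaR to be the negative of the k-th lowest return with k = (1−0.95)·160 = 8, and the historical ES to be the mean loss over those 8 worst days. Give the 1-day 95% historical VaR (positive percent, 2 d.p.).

k = 8; the 8th lowest return is -3.16%, so VaR = 3.16%.

3.16%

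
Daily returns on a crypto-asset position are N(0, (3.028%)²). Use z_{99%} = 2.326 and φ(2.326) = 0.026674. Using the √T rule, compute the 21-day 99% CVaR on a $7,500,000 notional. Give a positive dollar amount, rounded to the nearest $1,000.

σ_{21d} = 3.028% × √21 = 13.876%.
ES multiplier = φ(z)/(1−α) = 0.026674/0.01 = 2.667.
ES = 13.876% × 2.667 = 37.007%; on $7,500,000: $2,775,525.

$2,776,000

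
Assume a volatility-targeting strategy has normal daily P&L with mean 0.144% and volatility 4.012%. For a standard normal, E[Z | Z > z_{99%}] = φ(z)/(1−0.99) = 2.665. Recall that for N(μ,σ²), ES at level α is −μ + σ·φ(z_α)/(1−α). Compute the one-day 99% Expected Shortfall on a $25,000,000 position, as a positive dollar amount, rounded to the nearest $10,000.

$2,640,000

ES = −(0.144%) + 4.012% × 2.665 = 10.548%.
On $25,000,000: 0.10548 × $25,000,000 = $2,637,000.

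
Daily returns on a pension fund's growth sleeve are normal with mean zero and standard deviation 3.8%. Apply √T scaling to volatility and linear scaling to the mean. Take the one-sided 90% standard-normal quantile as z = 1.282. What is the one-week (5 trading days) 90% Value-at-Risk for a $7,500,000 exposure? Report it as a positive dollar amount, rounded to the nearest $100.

σ_{5d} = 3.8% × √5 = 8.497%.
VaR = 1.282 × 8.497% = 10.893%.
On $7,500,000: 0.10893 × $7,500,000 = $816,975.

$817,000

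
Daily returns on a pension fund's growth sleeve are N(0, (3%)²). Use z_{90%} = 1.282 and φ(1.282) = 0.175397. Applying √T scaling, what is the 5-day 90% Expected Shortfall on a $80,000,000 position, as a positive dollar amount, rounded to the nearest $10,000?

$9,410,000

σ_{5d} = 3% × √5 = 6.708%.
ES multiplier = φ(z)/(1−α) = 0.175397/0.1 = 1.754.
ES = 6.708% × 1.754 = 11.766%; on $80,000,000: $9,412,800.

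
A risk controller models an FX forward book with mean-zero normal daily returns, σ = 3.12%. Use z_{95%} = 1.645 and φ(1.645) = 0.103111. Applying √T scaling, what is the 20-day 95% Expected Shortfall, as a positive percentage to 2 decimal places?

σ_{20d} = 3.12% × √20 = 13.953%.
ES multiplier = φ(z)/(1−α) = 0.103111/0.05 = 2.062.
ES = 13.953% × 2.062 = 28.771%.

28.77%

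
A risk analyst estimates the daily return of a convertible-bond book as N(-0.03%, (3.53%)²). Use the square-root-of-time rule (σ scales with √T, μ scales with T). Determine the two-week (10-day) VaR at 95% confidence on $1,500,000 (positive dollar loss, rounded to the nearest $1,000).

At 95%, z = 1.645.
σ_{10d} = 3.53% × √10 = 11.163%; μ_{10d} = 10 × -0.03% = -0.300%.
VaR = −(-0.300%) + 1.645 × 11.163% = 18.663%.
On $1,500,000: 0.18663 × $1,500,000 = $279,945.

$280,000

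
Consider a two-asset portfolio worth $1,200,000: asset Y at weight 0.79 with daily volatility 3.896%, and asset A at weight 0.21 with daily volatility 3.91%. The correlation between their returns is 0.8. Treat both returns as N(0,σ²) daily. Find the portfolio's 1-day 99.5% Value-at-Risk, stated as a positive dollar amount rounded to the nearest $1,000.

σ_p² = 0.79²·3.896² + 0.21²·3.91² + 2·0.8·0.79·0.21·3.896·3.91 = 14.1908 (%²).
σ_p = √14.1908 = 3.767%.
At 99.5%, z = 2.576.
VaR = 2.576 × 3.767% = 9.704%; on $1,200,000 that is $116,448.

$116,000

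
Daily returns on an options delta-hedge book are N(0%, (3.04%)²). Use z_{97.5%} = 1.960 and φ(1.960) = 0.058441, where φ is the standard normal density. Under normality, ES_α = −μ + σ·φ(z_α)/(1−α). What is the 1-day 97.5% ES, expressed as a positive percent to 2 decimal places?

7.11%

Tail multiplier: φ(z)/(1−α) = 0.058441 / 0.025 = 2.338.
ES = 3.04% × 2.338 = 7.108%.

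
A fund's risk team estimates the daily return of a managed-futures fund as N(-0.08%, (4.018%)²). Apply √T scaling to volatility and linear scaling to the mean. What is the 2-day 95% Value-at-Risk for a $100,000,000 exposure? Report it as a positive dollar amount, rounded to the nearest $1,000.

$9,507,000

At 95%, z = 1.645.
σ_{2d} = 4.018% × √2 = 5.682%; μ_{2d} = 2 × -0.08% = -0.160%.
VaR = −(-0.160%) + 1.645 × 5.682% = 9.507%.
On $100,000,000: 0.09507 × $100,000,000 = $9,507,000.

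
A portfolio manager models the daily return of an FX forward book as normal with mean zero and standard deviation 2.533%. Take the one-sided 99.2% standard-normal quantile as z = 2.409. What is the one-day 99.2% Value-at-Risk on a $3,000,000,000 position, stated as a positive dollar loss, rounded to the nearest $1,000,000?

$183,000,000

VaR = z·σ = 2.409 × 2.533% = 6.102%.
On $3,000,000,000: 0.06102 × $3,000,000,000 = $183,060,000.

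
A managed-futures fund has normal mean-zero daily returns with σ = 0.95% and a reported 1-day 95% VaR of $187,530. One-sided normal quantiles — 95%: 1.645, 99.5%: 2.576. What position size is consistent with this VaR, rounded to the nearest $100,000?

$12,000,000

VaR as a fraction of value: z·σ = 1.645 × 0.95% = 1.56275%.
Position = $187,530 / 0.0156275 = $12,000,000.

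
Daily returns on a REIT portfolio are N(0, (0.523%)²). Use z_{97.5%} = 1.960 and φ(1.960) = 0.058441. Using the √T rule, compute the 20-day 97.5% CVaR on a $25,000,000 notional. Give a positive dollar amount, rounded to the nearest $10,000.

$1,370,000

σ_{20d} = 0.523% × √20 = 2.339%.
ES multiplier = φ(z)/(1−α) = 0.058441/0.025 = 2.338.
ES = 2.339% × 2.338 = 5.469%; on $25,000,000: $1,367,250.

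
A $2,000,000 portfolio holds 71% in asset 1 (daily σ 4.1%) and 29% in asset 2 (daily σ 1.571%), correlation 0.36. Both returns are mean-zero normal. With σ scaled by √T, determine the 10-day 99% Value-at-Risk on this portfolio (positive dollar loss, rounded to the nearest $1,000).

σ_p = √(0.71²·4.1² + 0.29²·1.571² + 2·0.36·0.71·0.29·4.1·1.571) = 3.104%.
σ_{10d} = 3.104% × √10 = 9.816%.
z(99%) = 2.326.
VaR = 2.326 × 9.816% = 22.832%; on $2,000,000 that is $456,640.

$457,000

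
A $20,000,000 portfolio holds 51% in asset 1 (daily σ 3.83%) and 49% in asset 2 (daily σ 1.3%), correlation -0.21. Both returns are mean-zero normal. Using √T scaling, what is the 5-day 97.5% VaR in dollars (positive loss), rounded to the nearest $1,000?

σ_p = √(0.51²·3.83² + 0.49²·1.3² + 2·-0.21·0.51·0.49·3.83·1.3) = 1.923%.
σ_{5d} = 1.923% × √5 = 4.300%.
z(97.5%) = 1.960.
VaR = 1.960 × 4.300% = 8.428%; on $20,000,000 that is $1,685,600.

$1,686,000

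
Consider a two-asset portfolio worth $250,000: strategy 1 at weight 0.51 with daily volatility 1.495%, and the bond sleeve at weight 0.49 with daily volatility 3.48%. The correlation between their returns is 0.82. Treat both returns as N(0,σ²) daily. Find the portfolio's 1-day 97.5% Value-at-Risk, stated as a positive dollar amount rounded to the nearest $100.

$11,600

σ_p² = 0.51²·1.495² + 0.49²·3.48² + 2·0.82·0.51·0.49·1.495·3.48 = 5.6212 (%²).
σ_p = √5.6212 = 2.371%.
At 97.5%, z = 1.960.
VaR = 1.960 × 2.371% = 4.647%; on $250,000 that is $11,618.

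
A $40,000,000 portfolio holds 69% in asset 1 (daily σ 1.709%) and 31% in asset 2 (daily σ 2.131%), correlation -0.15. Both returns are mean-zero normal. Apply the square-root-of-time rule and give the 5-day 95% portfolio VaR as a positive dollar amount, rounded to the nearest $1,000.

$1,857,000

σ_p = √(0.69²·1.709² + 0.31²·2.131² + 2·-0.15·0.69·0.31·1.709·2.131) = 1.262%.
σ_{5d} = 1.262% × √5 = 2.822%.
z(95%) = 1.645.
VaR = 1.645 × 2.822% = 4.642%; on $40,000,000 that is $1,856,800.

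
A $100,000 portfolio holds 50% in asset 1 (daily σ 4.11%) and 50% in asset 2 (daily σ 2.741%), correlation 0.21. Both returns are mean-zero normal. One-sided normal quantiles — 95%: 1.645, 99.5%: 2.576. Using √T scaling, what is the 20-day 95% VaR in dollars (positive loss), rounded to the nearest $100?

$19,900

σ_p = √(0.5²·4.11² + 0.5²·2.741² + 2·0.21·0.5·0.5·4.11·2.741) = 2.699%.
σ_{20d} = 2.699% × √20 = 12.070%.
VaR = 1.645 × 12.070% = 19.855%; on $100,000 that is $19,855.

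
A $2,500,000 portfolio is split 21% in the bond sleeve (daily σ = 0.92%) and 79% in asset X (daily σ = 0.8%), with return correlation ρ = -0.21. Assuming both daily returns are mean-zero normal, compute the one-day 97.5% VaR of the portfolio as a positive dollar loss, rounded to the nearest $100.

$30,400

σ_p² = 0.21²·0.92² + 0.79²·0.8² + 2·-0.21·0.21·0.79·0.92·0.8 = 0.3855 (%²).
σ_p = √0.3855 = 0.621%.
At 97.5%, z = 1.960.
VaR = 1.960 × 0.621% = 1.217%; on $2,500,000 that is $30,425.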